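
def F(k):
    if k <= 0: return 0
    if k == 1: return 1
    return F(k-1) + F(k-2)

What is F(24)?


Computing F(24) bottom-up:
F(0) = 0
F(1) = 1
F(2) = F(1) + F(0) = 1 + 0 = 1
F(3) = F(2) + F(1) = 1 + 1 = 2
F(4) = F(3) + F(2) = 2 + 1 = 3
F(5) = F(4) + F(3) = 3 + 2 = 5
F(6) = F(5) + F(4) = 5 + 3 = 8
F(7) = F(6) + F(5) = 8 + 5 = 13
F(8) = F(7) + F(6) = 13 + 8 = 21
F(9) = F(8) + F(7) = 21 + 13 = 34
F(10) = F(9) + F(8) = 34 + 21 = 55
F(11) = F(10) + F(9) = 55 + 34 = 89
F(12) = F(11) + F(10) = 89 + 55 = 144
F(13) = F(12) + F(11) = 144 + 89 = 233
F(14) = F(13) + F(12) = 233 + 144 = 377
F(15) = F(14) + F(13) = 377 + 233 = 610
F(16) = F(15) + F(14) = 610 + 377 = 987
F(17) = F(16) + F(15) = 987 + 610 = 1597
F(18) = F(17) + F(16) = 1597 + 987 = 2584
F(19) = F(18) + F(17) = 2584 + 1597 = 4181
F(20) = F(19) + F(18) = 4181 + 2584 = 6765
F(21) = F(20) + F(19) = 6765 + 4181 = 10946
F(22) = F(21) + F(20) = 10946 + 6765 = 17711
F(23) = F(22) + F(21) = 17711 + 10946 = 28657
F(24) = F(23) + F(22) = 28657 + 17711 = 46368

46368


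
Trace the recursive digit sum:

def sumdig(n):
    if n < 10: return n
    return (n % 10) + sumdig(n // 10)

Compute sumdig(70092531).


sumdig(70092531) = 1 + sumdig(7009253)
sumdig(7009253) = 3 + sumdig(700925)
sumdig(700925) = 5 + sumdig(70092)
sumdig(70092) = 2 + sumdig(7009)
sumdig(7009) = 9 + sumdig(700)
sumdig(700) = 0 + sumdig(70)
sumdig(70) = 0 + sumdig(7)
sumdig(7) = 7  (base case)
Total: 1 + 3 + 5 + 2 + 9 + 0 + 0 + 7 = 27

27


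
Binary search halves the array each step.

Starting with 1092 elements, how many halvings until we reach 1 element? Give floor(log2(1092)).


1092 / 2 = 546
546 / 2 = 273
273 / 2 = 136
136 / 2 = 68
68 / 2 = 34
34 / 2 = 17
17 / 2 = 8
8 / 2 = 4
4 / 2 = 2
2 / 2 = 1
Reached 1 after 10 halvings

10


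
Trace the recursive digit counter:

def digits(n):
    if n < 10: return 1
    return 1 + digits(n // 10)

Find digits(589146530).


digits(589146530) = 1 + digits(58914653)
digits(58914653) = 1 + digits(5891465)
digits(5891465) = 1 + digits(589146)
digits(589146) = 1 + digits(58914)
digits(58914) = 1 + digits(5891)
digits(5891) = 1 + digits(589)
digits(589) = 1 + digits(58)
digits(58) = 1 + digits(5)
digits(5) = 1  (base case: 5 < 10)
Unwinding: 1 + 1 + 1 + 1 + 1 + 1 + 1 + 1 + 1 = 9

9


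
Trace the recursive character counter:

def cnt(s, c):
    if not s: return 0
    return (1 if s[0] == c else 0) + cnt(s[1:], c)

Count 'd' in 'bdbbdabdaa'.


s[0]='b' != 'd' -> 0
s[0]='d' == 'd' -> 1
s[0]='b' != 'd' -> 0
s[0]='b' != 'd' -> 0
s[0]='d' == 'd' -> 1
s[0]='a' != 'd' -> 0
s[0]='b' != 'd' -> 0
s[0]='d' == 'd' -> 1
s[0]='a' != 'd' -> 0
s[0]='a' != 'd' -> 0
Sum: 0 + 1 + 0 + 0 + 1 + 0 + 0 + 1 + 0 + 0 = 3

3


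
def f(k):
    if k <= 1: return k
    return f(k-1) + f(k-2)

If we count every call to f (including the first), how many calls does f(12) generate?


Let C(n) = total calls for f(n)
C(0) = 1, C(1) = 1
C(2) = 1 + C(1) + C(0) = 1 + 1 + 1 = 3
C(3) = 1 + C(2) + C(1) = 1 + 3 + 1 = 5
C(4) = 1 + C(3) + C(2) = 1 + 5 + 3 = 9
C(5) = 1 + C(4) + C(3) = 1 + 9 + 5 = 15
C(6) = 1 + C(5) + C(4) = 1 + 15 + 9 = 25
C(7) = 1 + C(6) + C(5) = 1 + 25 + 15 = 41
C(8) = 1 + C(7) + C(6) = 1 + 41 + 25 = 67
C(9) = 1 + C(8) + C(7) = 1 + 67 + 41 = 109
C(10) = 1 + C(9) + C(8) = 1 + 109 + 67 = 177
C(11) = 1 + C(10) + C(9) = 1 + 177 + 109 = 287
C(12) = 1 + C(11) + C(10) = 1 + 287 + 177 = 465

465


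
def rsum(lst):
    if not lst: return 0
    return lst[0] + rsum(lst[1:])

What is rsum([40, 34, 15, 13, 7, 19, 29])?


rsum([40, 34, 15, 13, 7, 19, 29]) = 40 + rsum([34, 15, 13, 7, 19, 29])
rsum([34, 15, 13, 7, 19, 29]) = 34 + rsum([15, 13, 7, 19, 29])
rsum([15, 13, 7, 19, 29]) = 15 + rsum([13, 7, 19, 29])
rsum([13, 7, 19, 29]) = 13 + rsum([7, 19, 29])
rsum([7, 19, 29]) = 7 + rsum([19, 29])
rsum([19, 29]) = 19 + rsum([29])
rsum([29]) = 29 + rsum([])
rsum([]) = 0  (base case)
Total: 40 + 34 + 15 + 13 + 7 + 19 + 29 + 0 = 157

157


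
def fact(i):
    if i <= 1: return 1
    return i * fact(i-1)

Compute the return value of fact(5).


fact(5)
= 5 * fact(4)
= 5 * 4 * fact(3)
= 5 * 4 * 3 * fact(2)
= 5 * 4 * 3 * 2 * fact(1)
= 5 * 4 * 3 * 2 * 1
= 120

120


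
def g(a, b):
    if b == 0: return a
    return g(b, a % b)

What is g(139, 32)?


g(139, 32) = g(32, 11)
g(32, 11) = g(11, 10)
g(11, 10) = g(10, 1)
g(10, 1) = g(1, 0)
g(1, 0) = 1  (base case)

1


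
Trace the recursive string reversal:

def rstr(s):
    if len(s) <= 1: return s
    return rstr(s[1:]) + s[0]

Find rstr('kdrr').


rstr('kdrr') = rstr('drr') + 'k'
rstr('drr') = rstr('rr') + 'd'
rstr('rr') = rstr('r') + 'r'
rstr('r') = 'r'  (base case)
Concatenating: 'r' + 'r' + 'd' + 'k' = 'rrdk'

rrdk


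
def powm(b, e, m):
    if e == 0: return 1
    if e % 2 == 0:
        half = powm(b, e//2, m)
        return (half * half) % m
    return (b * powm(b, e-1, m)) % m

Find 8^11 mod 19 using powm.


powm(8, 11, 19): e is odd, compute powm(8, 10, 19)
  powm(8, 10, 19): e is even, compute powm(8, 5, 19)
    powm(8, 5, 19): e is odd, compute powm(8, 4, 19)
      powm(8, 4, 19): e is even, compute powm(8, 2, 19)
        powm(8, 2, 19): e is even, compute powm(8, 1, 19)
          powm(8, 1, 19): e is odd, compute powm(8, 0, 19)
          powm(8, 0, 19) = 1
          (8 * 1) % 19 = 8
        half=8, (8*8) % 19 = 7
      half=7, (7*7) % 19 = 11
    (8 * 11) % 19 = 12
  half=12, (12*12) % 19 = 11
(8 * 11) % 19 = 12

12


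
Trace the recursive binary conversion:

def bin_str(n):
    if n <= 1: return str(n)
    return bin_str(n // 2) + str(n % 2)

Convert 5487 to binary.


bin_str(5487) = bin_str(2743) + '1'
bin_str(2743) = bin_str(1371) + '1'
bin_str(1371) = bin_str(685) + '1'
bin_str(685) = bin_str(342) + '1'
bin_str(342) = bin_str(171) + '0'
bin_str(171) = bin_str(85) + '1'
bin_str(85) = bin_str(42) + '1'
bin_str(42) = bin_str(21) + '0'
bin_str(21) = bin_str(10) + '1'
bin_str(10) = bin_str(5) + '0'
bin_str(5) = bin_str(2) + '1'
bin_str(2) = bin_str(1) + '0'
bin_str(1) = '1'  (base case)
Concatenating: '1' + '0' + '1' + '0' + '1' + '0' + '1' + '1' + '0' + '1' + '1' + '1' + '1' = '1010101101111'

1010101101111


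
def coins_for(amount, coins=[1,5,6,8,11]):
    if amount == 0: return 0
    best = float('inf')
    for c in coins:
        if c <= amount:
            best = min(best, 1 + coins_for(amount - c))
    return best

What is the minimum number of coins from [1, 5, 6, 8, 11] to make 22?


Building up with DP:
coins_for(0) = 0
coins_for(1) = min(1+coins_for(0)=1+0=1) = 1
coins_for(2) = min(1+coins_for(1)=1+1=2) = 2
coins_for(3) = min(1+coins_for(2)=1+2=3) = 3
coins_for(4) = min(1+coins_for(3)=1+3=4) = 4
coins_for(5) = min(1+coins_for(4)=1+4=5, 1+coins_for(0)=1+0=1) = 1
coins_for(6) = min(1+coins_for(5)=1+1=2, 1+coins_for(1)=1+1=2, 1+coins_for(0)=1+0=1) = 1
coins_for(7) = min(1+coins_for(6)=1+1=2, 1+coins_for(2)=1+2=3, 1+coins_for(1)=1+1=2) = 2
coins_for(8) = min(1+coins_for(7)=1+2=3, 1+coins_for(3)=1+3=4, 1+coins_for(2)=1+2=3, 1+coins_for(0)=1+0=1) = 1
coins_for(9) = min(1+coins_for(8)=1+1=2, 1+coins_for(4)=1+4=5, 1+coins_for(3)=1+3=4, 1+coins_for(1)=1+1=2) = 2
coins_for(10) = min(1+coins_for(9)=1+2=3, 1+coins_for(5)=1+1=2, 1+coins_for(4)=1+4=5, 1+coins_for(2)=1+2=3) = 2
coins_for(11) = min(1+coins_for(10)=1+2=3, 1+coins_for(6)=1+1=2, 1+coins_for(5)=1+1=2, 1+coins_for(3)=1+3=4, 1+coins_for(0)=1+0=1) = 1
coins_for(12) = min(1+coins_for(11)=1+1=2, 1+coins_for(7)=1+2=3, 1+coins_for(6)=1+1=2, 1+coins_for(4)=1+4=5, 1+coins_for(1)=1+1=2) = 2
coins_for(13) = min(1+coins_for(12)=1+2=3, 1+coins_for(8)=1+1=2, 1+coins_for(7)=1+2=3, 1+coins_for(5)=1+1=2, 1+coins_for(2)=1+2=3) = 2
coins_for(14) = min(1+coins_for(13)=1+2=3, 1+coins_for(9)=1+2=3, 1+coins_for(8)=1+1=2, 1+coins_for(6)=1+1=2, 1+coins_for(3)=1+3=4) = 2
coins_for(15) = min(1+coins_for(14)=1+2=3, 1+coins_for(10)=1+2=3, 1+coins_for(9)=1+2=3, 1+coins_for(7)=1+2=3, 1+coins_for(4)=1+4=5) = 3
coins_for(16) = min(1+coins_for(15)=1+3=4, 1+coins_for(11)=1+1=2, 1+coins_for(10)=1+2=3, 1+coins_for(8)=1+1=2, 1+coins_for(5)=1+1=2) = 2
coins_for(17) = min(1+coins_for(16)=1+2=3, 1+coins_for(12)=1+2=3, 1+coins_for(11)=1+1=2, 1+coins_for(9)=1+2=3, 1+coins_for(6)=1+1=2) = 2
coins_for(18) = min(1+coins_for(17)=1+2=3, 1+coins_for(13)=1+2=3, 1+coins_for(12)=1+2=3, 1+coins_for(10)=1+2=3, 1+coins_for(7)=1+2=3) = 3
coins_for(19) = min(1+coins_for(18)=1+3=4, 1+coins_for(14)=1+2=3, 1+coins_for(13)=1+2=3, 1+coins_for(11)=1+1=2, 1+coins_for(8)=1+1=2) = 2
coins_for(20) = min(1+coins_for(19)=1+2=3, 1+coins_for(15)=1+3=4, 1+coins_for(14)=1+2=3, 1+coins_for(12)=1+2=3, 1+coins_for(9)=1+2=3) = 3
coins_for(21) = min(1+coins_for(20)=1+3=4, 1+coins_for(16)=1+2=3, 1+coins_for(15)=1+3=4, 1+coins_for(13)=1+2=3, 1+coins_for(10)=1+2=3) = 3
coins_for(22) = min(1+coins_for(21)=1+3=4, 1+coins_for(17)=1+2=3, 1+coins_for(16)=1+2=3, 1+coins_for(14)=1+2=3, 1+coins_for(11)=1+1=2) = 2

2


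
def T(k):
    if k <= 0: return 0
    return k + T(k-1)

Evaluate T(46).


T(46)
= 46 + 45 + 44 + 43 + 42 + 41 + 40 + 39 + 38 + 37 + 36 + 35 + 34 + 33 + 32 + 31 + 30 + 29 + 28 + 27 + 26 + 25 + 24 + 23 + 22 + 21 + 20 + 19 + 18 + 17 + 16 + 15 + 14 + 13 + 12 + 11 + 10 + 9 + 8 + 7 + 6 + 5 + 4 + 3 + 2 + 1 + T(0)
= 46 + 45 + 44 + 43 + 42 + 41 + 40 + 39 + 38 + 37 + 36 + 35 + 34 + 33 + 32 + 31 + 30 + 29 + 28 + 27 + 26 + 25 + 24 + 23 + 22 + 21 + 20 + 19 + 18 + 17 + 16 + 15 + 14 + 13 + 12 + 11 + 10 + 9 + 8 + 7 + 6 + 5 + 4 + 3 + 2 + 1 + 0
= 1081

1081


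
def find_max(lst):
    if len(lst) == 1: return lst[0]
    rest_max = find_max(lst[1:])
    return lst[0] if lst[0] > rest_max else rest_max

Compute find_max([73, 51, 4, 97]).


find_max([73, 51, 4, 97]): compare 73 with find_max([51, 4, 97])
find_max([51, 4, 97]): compare 51 with find_max([4, 97])
find_max([4, 97]): compare 4 with find_max([97])
find_max([97]) = 97  (base case)
Compare 4 with 97 -> 97
Compare 51 with 97 -> 97
Compare 73 with 97 -> 97

97


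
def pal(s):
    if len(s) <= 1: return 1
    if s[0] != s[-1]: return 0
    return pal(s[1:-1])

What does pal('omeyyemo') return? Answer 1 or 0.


pal('omeyyemo'): s[0]='o' == s[-1]='o' -> check pal('meyyem')
pal('meyyem'): s[0]='m' == s[-1]='m' -> check pal('eyye')
pal('eyye'): s[0]='e' == s[-1]='e' -> check pal('yy')
pal('yy'): s[0]='y' == s[-1]='y' -> check pal('')
pal(''): len <= 1 -> return 1  (base case)
Result: 1 (palindrome)

1


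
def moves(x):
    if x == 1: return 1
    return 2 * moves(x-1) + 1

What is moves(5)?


moves(5) = 2 * moves(4) + 1
moves(4) = 2 * moves(3) + 1
moves(3) = 2 * moves(2) + 1
moves(2) = 2 * moves(1) + 1
moves(1) = 1  (base case)
moves(2) = 2 * 1 + 1 = 3
moves(3) = 2 * 3 + 1 = 7
moves(4) = 2 * 7 + 1 = 15
moves(5) = 2 * 15 + 1 = 31

31


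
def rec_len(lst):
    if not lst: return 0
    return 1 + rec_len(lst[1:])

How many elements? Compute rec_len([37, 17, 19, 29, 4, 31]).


rec_len([37, 17, 19, 29, 4, 31]) = 1 + rec_len([17, 19, 29, 4, 31])
rec_len([17, 19, 29, 4, 31]) = 1 + rec_len([19, 29, 4, 31])
rec_len([19, 29, 4, 31]) = 1 + rec_len([29, 4, 31])
rec_len([29, 4, 31]) = 1 + rec_len([4, 31])
rec_len([4, 31]) = 1 + rec_len([31])
rec_len([31]) = 1 + rec_len([])
rec_len([]) = 0  (base case)
Unwinding: 1 + 1 + 1 + 1 + 1 + 1 + 0 = 6

6


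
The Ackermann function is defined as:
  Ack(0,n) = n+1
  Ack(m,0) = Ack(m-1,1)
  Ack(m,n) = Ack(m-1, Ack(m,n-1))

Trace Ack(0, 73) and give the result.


Ack(0, 73) = 74
Result: Ack(0, 73) = 74

74


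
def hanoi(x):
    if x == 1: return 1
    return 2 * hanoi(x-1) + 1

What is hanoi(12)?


hanoi(12) = 2 * hanoi(11) + 1
hanoi(11) = 2 * hanoi(10) + 1
hanoi(10) = 2 * hanoi(9) + 1
hanoi(9) = 2 * hanoi(8) + 1
hanoi(8) = 2 * hanoi(7) + 1
hanoi(7) = 2 * hanoi(6) + 1
hanoi(6) = 2 * hanoi(5) + 1
hanoi(5) = 2 * hanoi(4) + 1
hanoi(4) = 2 * hanoi(3) + 1
hanoi(3) = 2 * hanoi(2) + 1
hanoi(2) = 2 * hanoi(1) + 1
hanoi(1) = 1  (base case)
hanoi(2) = 2 * 1 + 1 = 3
hanoi(3) = 2 * 3 + 1 = 7
hanoi(4) = 2 * 7 + 1 = 15
hanoi(5) = 2 * 15 + 1 = 31
hanoi(6) = 2 * 31 + 1 = 63
hanoi(7) = 2 * 63 + 1 = 127
hanoi(8) = 2 * 127 + 1 = 255
hanoi(9) = 2 * 255 + 1 = 511
hanoi(10) = 2 * 511 + 1 = 1023
hanoi(11) = 2 * 1023 + 1 = 2047
hanoi(12) = 2 * 2047 + 1 = 4095

4095


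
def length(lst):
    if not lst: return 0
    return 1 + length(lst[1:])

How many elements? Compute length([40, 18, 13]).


length([40, 18, 13]) = 1 + length([18, 13])
length([18, 13]) = 1 + length([13])
length([13]) = 1 + length([])
length([]) = 0  (base case)
Unwinding: 1 + 1 + 1 + 0 = 3

3


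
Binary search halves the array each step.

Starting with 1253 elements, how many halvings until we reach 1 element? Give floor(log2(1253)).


1253 / 2 = 626
626 / 2 = 313
313 / 2 = 156
156 / 2 = 78
78 / 2 = 39
39 / 2 = 19
19 / 2 = 9
9 / 2 = 4
4 / 2 = 2
2 / 2 = 1
Reached 1 after 10 halvings

10


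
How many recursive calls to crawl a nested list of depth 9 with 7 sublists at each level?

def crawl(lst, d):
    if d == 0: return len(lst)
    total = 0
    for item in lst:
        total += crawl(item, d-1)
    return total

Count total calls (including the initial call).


At depth 0 (root): 1 call
At depth 1: each of 1 parents calls crawl on 7 children = 7 calls
At depth 2: each of 7 parents calls crawl on 7 children = 49 calls
At depth 3: each of 49 parents calls crawl on 7 children = 343 calls
At depth 4: each of 343 parents calls crawl on 7 children = 2401 calls
At depth 5: each of 2401 parents calls crawl on 7 children = 16807 calls
At depth 6: each of 16807 parents calls crawl on 7 children = 117649 calls
At depth 7: each of 117649 parents calls crawl on 7 children = 823543 calls
At depth 8: each of 823543 parents calls crawl on 7 children = 5764801 calls
At depth 9: each of 5764801 parents calls crawl on 7 children = 40353607 calls
Total: 1 + 7 + 49 + 343 + 2401 + 16807 + 117649 + 823543 + 5764801 + 40353607 = 47079208

47079208


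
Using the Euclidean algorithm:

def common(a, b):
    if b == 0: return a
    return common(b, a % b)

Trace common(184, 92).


common(184, 92) = common(92, 0)
common(92, 0) = 92  (base case)

92


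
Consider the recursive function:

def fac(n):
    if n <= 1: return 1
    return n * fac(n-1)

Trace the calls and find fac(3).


fac(3)
= 3 * fac(2)
= 3 * 2 * fac(1)
= 3 * 2 * 1
= 6

6


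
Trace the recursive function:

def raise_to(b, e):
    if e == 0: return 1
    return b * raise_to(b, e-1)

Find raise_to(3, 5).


raise_to(3, 5)
= 3 * raise_to(3, 4)
= 3 * 3 * raise_to(3, 3)
= 3 * 3 * 3 * raise_to(3, 2)
= 3 * 3 * 3 * 3 * raise_to(3, 1)
= 3 * 3 * 3 * 3 * 3 * raise_to(3, 0)
= 3 * 3 * 3 * 3 * 3 * 1
= 243

243


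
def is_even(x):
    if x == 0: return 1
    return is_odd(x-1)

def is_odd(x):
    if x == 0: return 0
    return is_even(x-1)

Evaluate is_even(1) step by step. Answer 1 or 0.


is_even(1) = is_odd(0)
is_odd(0) = 0  (base case)
Result: 0

0


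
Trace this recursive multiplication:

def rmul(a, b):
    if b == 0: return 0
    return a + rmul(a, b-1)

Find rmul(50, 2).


rmul(50, 2) = 50 + rmul(50, 1)
rmul(50, 1) = 50 + rmul(50, 0)
rmul(50, 0) = 0  (base case)
Total: 50 + 50 + 0 = 100

100


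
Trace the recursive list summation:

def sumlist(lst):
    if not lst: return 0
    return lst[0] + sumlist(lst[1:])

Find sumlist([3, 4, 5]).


sumlist([3, 4, 5]) = 3 + sumlist([4, 5])
sumlist([4, 5]) = 4 + sumlist([5])
sumlist([5]) = 5 + sumlist([])
sumlist([]) = 0  (base case)
Total: 3 + 4 + 5 + 0 = 12

12


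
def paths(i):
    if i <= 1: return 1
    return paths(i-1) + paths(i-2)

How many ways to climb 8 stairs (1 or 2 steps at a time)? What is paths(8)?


Building up from base cases:
paths(0) = 1
paths(1) = 1
paths(2) = paths(1) + paths(0) = 1 + 1 = 2
paths(3) = paths(2) + paths(1) = 2 + 1 = 3
paths(4) = paths(3) + paths(2) = 3 + 2 = 5
paths(5) = paths(4) + paths(3) = 5 + 3 = 8
paths(6) = paths(5) + paths(4) = 8 + 5 = 13
paths(7) = paths(6) + paths(5) = 13 + 8 = 21
paths(8) = paths(7) + paths(6) = 21 + 13 = 34

34


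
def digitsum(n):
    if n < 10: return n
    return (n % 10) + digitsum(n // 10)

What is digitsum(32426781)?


digitsum(32426781) = 1 + digitsum(3242678)
digitsum(3242678) = 8 + digitsum(324267)
digitsum(324267) = 7 + digitsum(32426)
digitsum(32426) = 6 + digitsum(3242)
digitsum(3242) = 2 + digitsum(324)
digitsum(324) = 4 + digitsum(32)
digitsum(32) = 2 + digitsum(3)
digitsum(3) = 3  (base case)
Total: 1 + 8 + 7 + 6 + 2 + 4 + 2 + 3 = 33

33


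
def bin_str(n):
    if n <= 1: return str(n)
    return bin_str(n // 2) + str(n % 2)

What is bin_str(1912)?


bin_str(1912) = bin_str(956) + '0'
bin_str(956) = bin_str(478) + '0'
bin_str(478) = bin_str(239) + '0'
bin_str(239) = bin_str(119) + '1'
bin_str(119) = bin_str(59) + '1'
bin_str(59) = bin_str(29) + '1'
bin_str(29) = bin_str(14) + '1'
bin_str(14) = bin_str(7) + '0'
bin_str(7) = bin_str(3) + '1'
bin_str(3) = bin_str(1) + '1'
bin_str(1) = '1'  (base case)
Concatenating: '1' + '1' + '1' + '0' + '1' + '1' + '1' + '1' + '0' + '0' + '0' = '11101111000'

11101111000


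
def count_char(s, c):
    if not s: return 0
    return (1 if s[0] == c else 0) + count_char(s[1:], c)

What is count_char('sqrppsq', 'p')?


s[0]='s' != 'p' -> 0
s[0]='q' != 'p' -> 0
s[0]='r' != 'p' -> 0
s[0]='p' == 'p' -> 1
s[0]='p' == 'p' -> 1
s[0]='s' != 'p' -> 0
s[0]='q' != 'p' -> 0
Sum: 0 + 0 + 0 + 1 + 1 + 0 + 0 = 2

2


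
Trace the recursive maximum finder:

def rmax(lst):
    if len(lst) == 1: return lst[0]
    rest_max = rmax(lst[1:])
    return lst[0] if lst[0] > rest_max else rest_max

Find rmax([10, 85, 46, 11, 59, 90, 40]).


rmax([10, 85, 46, 11, 59, 90, 40]): compare 10 with rmax([85, 46, 11, 59, 90, 40])
rmax([85, 46, 11, 59, 90, 40]): compare 85 with rmax([46, 11, 59, 90, 40])
rmax([46, 11, 59, 90, 40]): compare 46 with rmax([11, 59, 90, 40])
rmax([11, 59, 90, 40]): compare 11 with rmax([59, 90, 40])
rmax([59, 90, 40]): compare 59 with rmax([90, 40])
rmax([90, 40]): compare 90 with rmax([40])
rmax([40]) = 40  (base case)
Compare 90 with 40 -> 90
Compare 59 with 90 -> 90
Compare 11 with 90 -> 90
Compare 46 with 90 -> 90
Compare 85 with 90 -> 90
Compare 10 with 90 -> 90

90


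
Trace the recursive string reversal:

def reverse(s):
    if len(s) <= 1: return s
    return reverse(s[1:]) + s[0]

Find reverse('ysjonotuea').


reverse('ysjonotuea') = reverse('sjonotuea') + 'y'
reverse('sjonotuea') = reverse('jonotuea') + 's'
reverse('jonotuea') = reverse('onotuea') + 'j'
reverse('onotuea') = reverse('notuea') + 'o'
reverse('notuea') = reverse('otuea') + 'n'
reverse('otuea') = reverse('tuea') + 'o'
reverse('tuea') = reverse('uea') + 't'
reverse('uea') = reverse('ea') + 'u'
reverse('ea') = reverse('a') + 'e'
reverse('a') = 'a'  (base case)
Concatenating: 'a' + 'e' + 'u' + 't' + 'o' + 'n' + 'o' + 'j' + 's' + 'y' = 'aeutonojsy'

aeutonojsy


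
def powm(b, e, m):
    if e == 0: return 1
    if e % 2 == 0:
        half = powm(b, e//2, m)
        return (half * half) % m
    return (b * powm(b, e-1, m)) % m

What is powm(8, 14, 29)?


powm(8, 14, 29): e is even, compute powm(8, 7, 29)
  powm(8, 7, 29): e is odd, compute powm(8, 6, 29)
    powm(8, 6, 29): e is even, compute powm(8, 3, 29)
      powm(8, 3, 29): e is odd, compute powm(8, 2, 29)
        powm(8, 2, 29): e is even, compute powm(8, 1, 29)
          powm(8, 1, 29): e is odd, compute powm(8, 0, 29)
          powm(8, 0, 29) = 1
          (8 * 1) % 29 = 8
        half=8, (8*8) % 29 = 6
      (8 * 6) % 29 = 19
    half=19, (19*19) % 29 = 13
  (8 * 13) % 29 = 17
half=17, (17*17) % 29 = 28

28


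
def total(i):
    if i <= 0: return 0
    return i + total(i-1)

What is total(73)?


total(73)
= 73 + 72 + 71 + 70 + 69 + 68 + 67 + 66 + 65 + 64 + 63 + 62 + 61 + 60 + 59 + 58 + 57 + 56 + 55 + 54 + 53 + 52 + 51 + 50 + 49 + 48 + 47 + 46 + 45 + 44 + 43 + 42 + 41 + 40 + 39 + 38 + 37 + 36 + 35 + 34 + 33 + 32 + 31 + 30 + 29 + 28 + 27 + 26 + 25 + 24 + 23 + 22 + 21 + 20 + 19 + 18 + 17 + 16 + 15 + 14 + 13 + 12 + 11 + 10 + 9 + 8 + 7 + 6 + 5 + 4 + 3 + 2 + 1 + total(0)
= 73 + 72 + 71 + 70 + 69 + 68 + 67 + 66 + 65 + 64 + 63 + 62 + 61 + 60 + 59 + 58 + 57 + 56 + 55 + 54 + 53 + 52 + 51 + 50 + 49 + 48 + 47 + 46 + 45 + 44 + 43 + 42 + 41 + 40 + 39 + 38 + 37 + 36 + 35 + 34 + 33 + 32 + 31 + 30 + 29 + 28 + 27 + 26 + 25 + 24 + 23 + 22 + 21 + 20 + 19 + 18 + 17 + 16 + 15 + 14 + 13 + 12 + 11 + 10 + 9 + 8 + 7 + 6 + 5 + 4 + 3 + 2 + 1 + 0
= 2701

2701


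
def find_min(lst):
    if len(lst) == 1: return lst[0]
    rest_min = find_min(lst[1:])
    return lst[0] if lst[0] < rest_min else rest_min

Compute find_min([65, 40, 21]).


find_min([65, 40, 21]): compare 65 with find_min([40, 21])
find_min([40, 21]): compare 40 with find_min([21])
find_min([21]) = 21  (base case)
Compare 40 with 21 -> 21
Compare 65 with 21 -> 21

21


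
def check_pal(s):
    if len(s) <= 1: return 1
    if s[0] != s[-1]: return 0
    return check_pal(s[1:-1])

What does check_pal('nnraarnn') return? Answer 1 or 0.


check_pal('nnraarnn'): s[0]='n' == s[-1]='n' -> check check_pal('nraarn')
check_pal('nraarn'): s[0]='n' == s[-1]='n' -> check check_pal('raar')
check_pal('raar'): s[0]='r' == s[-1]='r' -> check check_pal('aa')
check_pal('aa'): s[0]='a' == s[-1]='a' -> check check_pal('')
check_pal(''): len <= 1 -> return 1  (base case)
Result: 1 (palindrome)

1


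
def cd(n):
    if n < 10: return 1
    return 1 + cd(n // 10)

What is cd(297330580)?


cd(297330580) = 1 + cd(29733058)
cd(29733058) = 1 + cd(2973305)
cd(2973305) = 1 + cd(297330)
cd(297330) = 1 + cd(29733)
cd(29733) = 1 + cd(2973)
cd(2973) = 1 + cd(297)
cd(297) = 1 + cd(29)
cd(29) = 1 + cd(2)
cd(2) = 1  (base case: 2 < 10)
Unwinding: 1 + 1 + 1 + 1 + 1 + 1 + 1 + 1 + 1 = 9

9


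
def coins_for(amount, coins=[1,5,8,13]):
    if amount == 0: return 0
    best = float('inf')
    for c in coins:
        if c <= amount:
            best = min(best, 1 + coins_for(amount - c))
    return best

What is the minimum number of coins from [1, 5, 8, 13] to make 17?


Building up with DP:
coins_for(0) = 0
coins_for(1) = min(1+coins_for(0)=1+0=1) = 1
coins_for(2) = min(1+coins_for(1)=1+1=2) = 2
coins_for(3) = min(1+coins_for(2)=1+2=3) = 3
coins_for(4) = min(1+coins_for(3)=1+3=4) = 4
coins_for(5) = min(1+coins_for(4)=1+4=5, 1+coins_for(0)=1+0=1) = 1
coins_for(6) = min(1+coins_for(5)=1+1=2, 1+coins_for(1)=1+1=2) = 2
coins_for(7) = min(1+coins_for(6)=1+2=3, 1+coins_for(2)=1+2=3) = 3
coins_for(8) = min(1+coins_for(7)=1+3=4, 1+coins_for(3)=1+3=4, 1+coins_for(0)=1+0=1) = 1
coins_for(9) = min(1+coins_for(8)=1+1=2, 1+coins_for(4)=1+4=5, 1+coins_for(1)=1+1=2) = 2
coins_for(10) = min(1+coins_for(9)=1+2=3, 1+coins_for(5)=1+1=2, 1+coins_for(2)=1+2=3) = 2
coins_for(11) = min(1+coins_for(10)=1+2=3, 1+coins_for(6)=1+2=3, 1+coins_for(3)=1+3=4) = 3
coins_for(12) = min(1+coins_for(11)=1+3=4, 1+coins_for(7)=1+3=4, 1+coins_for(4)=1+4=5) = 4
coins_for(13) = min(1+coins_for(12)=1+4=5, 1+coins_for(8)=1+1=2, 1+coins_for(5)=1+1=2, 1+coins_for(0)=1+0=1) = 1
coins_for(14) = min(1+coins_for(13)=1+1=2, 1+coins_for(9)=1+2=3, 1+coins_for(6)=1+2=3, 1+coins_for(1)=1+1=2) = 2
coins_for(15) = min(1+coins_for(14)=1+2=3, 1+coins_for(10)=1+2=3, 1+coins_for(7)=1+3=4, 1+coins_for(2)=1+2=3) = 3
coins_for(16) = min(1+coins_for(15)=1+3=4, 1+coins_for(11)=1+3=4, 1+coins_for(8)=1+1=2, 1+coins_for(3)=1+3=4) = 2
coins_for(17) = min(1+coins_for(16)=1+2=3, 1+coins_for(12)=1+4=5, 1+coins_for(9)=1+2=3, 1+coins_for(4)=1+4=5) = 3

3


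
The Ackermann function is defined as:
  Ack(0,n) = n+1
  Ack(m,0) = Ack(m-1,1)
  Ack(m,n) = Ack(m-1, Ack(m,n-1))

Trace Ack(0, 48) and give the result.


Ack(0, 48) = 49
Result: Ack(0, 48) = 49

49


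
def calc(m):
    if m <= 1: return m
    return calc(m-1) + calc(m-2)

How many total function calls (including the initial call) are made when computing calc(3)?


Let C(n) = total calls for calc(n)
C(0) = 1, C(1) = 1
C(2) = 1 + C(1) + C(0) = 1 + 1 + 1 = 3
C(3) = 1 + C(2) + C(1) = 1 + 3 + 1 = 5

5


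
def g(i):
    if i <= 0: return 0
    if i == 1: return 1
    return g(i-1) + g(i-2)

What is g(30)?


Computing g(30) bottom-up:
g(0) = 0
g(1) = 1
g(2) = g(1) + g(0) = 1 + 0 = 1
g(3) = g(2) + g(1) = 1 + 1 = 2
g(4) = g(3) + g(2) = 2 + 1 = 3
g(5) = g(4) + g(3) = 3 + 2 = 5
g(6) = g(5) + g(4) = 5 + 3 = 8
g(7) = g(6) + g(5) = 8 + 5 = 13
g(8) = g(7) + g(6) = 13 + 8 = 21
g(9) = g(8) + g(7) = 21 + 13 = 34
g(10) = g(9) + g(8) = 34 + 21 = 55
g(11) = g(10) + g(9) = 55 + 34 = 89
g(12) = g(11) + g(10) = 89 + 55 = 144
g(13) = g(12) + g(11) = 144 + 89 = 233
g(14) = g(13) + g(12) = 233 + 144 = 377
g(15) = g(14) + g(13) = 377 + 233 = 610
g(16) = g(15) + g(14) = 610 + 377 = 987
g(17) = g(16) + g(15) = 987 + 610 = 1597
g(18) = g(17) + g(16) = 1597 + 987 = 2584
g(19) = g(18) + g(17) = 2584 + 1597 = 4181
g(20) = g(19) + g(18) = 4181 + 2584 = 6765
g(21) = g(20) + g(19) = 6765 + 4181 = 10946
g(22) = g(21) + g(20) = 10946 + 6765 = 17711
g(23) = g(22) + g(21) = 17711 + 10946 = 28657
g(24) = g(23) + g(22) = 28657 + 17711 = 46368
g(25) = g(24) + g(23) = 46368 + 28657 = 75025
g(26) = g(25) + g(24) = 75025 + 46368 = 121393
g(27) = g(26) + g(25) = 121393 + 75025 = 196418
g(28) = g(27) + g(26) = 196418 + 121393 = 317811
g(29) = g(28) + g(27) = 317811 + 196418 = 514229
g(30) = g(29) + g(28) = 514229 + 317811 = 832040

832040


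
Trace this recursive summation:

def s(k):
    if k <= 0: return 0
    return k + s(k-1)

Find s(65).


s(65)
= 65 + 64 + 63 + 62 + 61 + 60 + 59 + 58 + 57 + 56 + 55 + 54 + 53 + 52 + 51 + 50 + 49 + 48 + 47 + 46 + 45 + 44 + 43 + 42 + 41 + 40 + 39 + 38 + 37 + 36 + 35 + 34 + 33 + 32 + 31 + 30 + 29 + 28 + 27 + 26 + 25 + 24 + 23 + 22 + 21 + 20 + 19 + 18 + 17 + 16 + 15 + 14 + 13 + 12 + 11 + 10 + 9 + 8 + 7 + 6 + 5 + 4 + 3 + 2 + 1 + s(0)
= 65 + 64 + 63 + 62 + 61 + 60 + 59 + 58 + 57 + 56 + 55 + 54 + 53 + 52 + 51 + 50 + 49 + 48 + 47 + 46 + 45 + 44 + 43 + 42 + 41 + 40 + 39 + 38 + 37 + 36 + 35 + 34 + 33 + 32 + 31 + 30 + 29 + 28 + 27 + 26 + 25 + 24 + 23 + 22 + 21 + 20 + 19 + 18 + 17 + 16 + 15 + 14 + 13 + 12 + 11 + 10 + 9 + 8 + 7 + 6 + 5 + 4 + 3 + 2 + 1 + 0
= 2145

2145


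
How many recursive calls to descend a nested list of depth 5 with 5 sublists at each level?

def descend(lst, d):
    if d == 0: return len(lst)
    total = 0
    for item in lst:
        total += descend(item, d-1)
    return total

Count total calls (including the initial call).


At depth 0 (root): 1 call
At depth 1: each of 1 parents calls descend on 5 children = 5 calls
At depth 2: each of 5 parents calls descend on 5 children = 25 calls
At depth 3: each of 25 parents calls descend on 5 children = 125 calls
At depth 4: each of 125 parents calls descend on 5 children = 625 calls
At depth 5: each of 625 parents calls descend on 5 children = 3125 calls
Total: 1 + 5 + 25 + 125 + 625 + 3125 = 3906

3906


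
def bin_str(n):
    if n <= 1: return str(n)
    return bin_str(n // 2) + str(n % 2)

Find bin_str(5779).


bin_str(5779) = bin_str(2889) + '1'
bin_str(2889) = bin_str(1444) + '1'
bin_str(1444) = bin_str(722) + '0'
bin_str(722) = bin_str(361) + '0'
bin_str(361) = bin_str(180) + '1'
bin_str(180) = bin_str(90) + '0'
bin_str(90) = bin_str(45) + '0'
bin_str(45) = bin_str(22) + '1'
bin_str(22) = bin_str(11) + '0'
bin_str(11) = bin_str(5) + '1'
bin_str(5) = bin_str(2) + '1'
bin_str(2) = bin_str(1) + '0'
bin_str(1) = '1'  (base case)
Concatenating: '1' + '0' + '1' + '1' + '0' + '1' + '0' + '0' + '1' + '0' + '0' + '1' + '1' = '1011010010011'

1011010010011


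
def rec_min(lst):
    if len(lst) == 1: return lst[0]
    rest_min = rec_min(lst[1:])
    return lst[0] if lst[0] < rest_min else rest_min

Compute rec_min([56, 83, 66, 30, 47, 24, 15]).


rec_min([56, 83, 66, 30, 47, 24, 15]): compare 56 with rec_min([83, 66, 30, 47, 24, 15])
rec_min([83, 66, 30, 47, 24, 15]): compare 83 with rec_min([66, 30, 47, 24, 15])
rec_min([66, 30, 47, 24, 15]): compare 66 with rec_min([30, 47, 24, 15])
rec_min([30, 47, 24, 15]): compare 30 with rec_min([47, 24, 15])
rec_min([47, 24, 15]): compare 47 with rec_min([24, 15])
rec_min([24, 15]): compare 24 with rec_min([15])
rec_min([15]) = 15  (base case)
Compare 24 with 15 -> 15
Compare 47 with 15 -> 15
Compare 30 with 15 -> 15
Compare 66 with 15 -> 15
Compare 83 with 15 -> 15
Compare 56 with 15 -> 15

15


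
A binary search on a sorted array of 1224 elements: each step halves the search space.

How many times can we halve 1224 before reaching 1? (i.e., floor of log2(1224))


1224 / 2 = 612
612 / 2 = 306
306 / 2 = 153
153 / 2 = 76
76 / 2 = 38
38 / 2 = 19
19 / 2 = 9
9 / 2 = 4
4 / 2 = 2
2 / 2 = 1
Reached 1 after 10 halvings

10


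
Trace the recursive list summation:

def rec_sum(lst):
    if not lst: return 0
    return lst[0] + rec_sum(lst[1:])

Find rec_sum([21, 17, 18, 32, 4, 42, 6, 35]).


rec_sum([21, 17, 18, 32, 4, 42, 6, 35]) = 21 + rec_sum([17, 18, 32, 4, 42, 6, 35])
rec_sum([17, 18, 32, 4, 42, 6, 35]) = 17 + rec_sum([18, 32, 4, 42, 6, 35])
rec_sum([18, 32, 4, 42, 6, 35]) = 18 + rec_sum([32, 4, 42, 6, 35])
rec_sum([32, 4, 42, 6, 35]) = 32 + rec_sum([4, 42, 6, 35])
rec_sum([4, 42, 6, 35]) = 4 + rec_sum([42, 6, 35])
rec_sum([42, 6, 35]) = 42 + rec_sum([6, 35])
rec_sum([6, 35]) = 6 + rec_sum([35])
rec_sum([35]) = 35 + rec_sum([])
rec_sum([]) = 0  (base case)
Total: 21 + 17 + 18 + 32 + 4 + 42 + 6 + 35 + 0 = 175

175


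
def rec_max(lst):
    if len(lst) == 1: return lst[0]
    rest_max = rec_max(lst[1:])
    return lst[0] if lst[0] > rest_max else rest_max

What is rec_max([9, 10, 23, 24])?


rec_max([9, 10, 23, 24]): compare 9 with rec_max([10, 23, 24])
rec_max([10, 23, 24]): compare 10 with rec_max([23, 24])
rec_max([23, 24]): compare 23 with rec_max([24])
rec_max([24]) = 24  (base case)
Compare 23 with 24 -> 24
Compare 10 with 24 -> 24
Compare 9 with 24 -> 24

24


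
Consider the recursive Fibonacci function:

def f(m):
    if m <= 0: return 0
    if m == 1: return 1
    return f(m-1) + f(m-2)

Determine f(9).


Computing f(9) bottom-up:
f(0) = 0
f(1) = 1
f(2) = f(1) + f(0) = 1 + 0 = 1
f(3) = f(2) + f(1) = 1 + 1 = 2
f(4) = f(3) + f(2) = 2 + 1 = 3
f(5) = f(4) + f(3) = 3 + 2 = 5
f(6) = f(5) + f(4) = 5 + 3 = 8
f(7) = f(6) + f(5) = 8 + 5 = 13
f(8) = f(7) + f(6) = 13 + 8 = 21
f(9) = f(8) + f(7) = 21 + 13 = 34

34


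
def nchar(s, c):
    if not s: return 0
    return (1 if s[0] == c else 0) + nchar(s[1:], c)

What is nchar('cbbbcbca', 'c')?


s[0]='c' == 'c' -> 1
s[0]='b' != 'c' -> 0
s[0]='b' != 'c' -> 0
s[0]='b' != 'c' -> 0
s[0]='c' == 'c' -> 1
s[0]='b' != 'c' -> 0
s[0]='c' == 'c' -> 1
s[0]='a' != 'c' -> 0
Sum: 1 + 0 + 0 + 0 + 1 + 0 + 1 + 0 = 3

3


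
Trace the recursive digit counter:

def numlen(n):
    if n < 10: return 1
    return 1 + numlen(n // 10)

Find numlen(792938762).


numlen(792938762) = 1 + numlen(79293876)
numlen(79293876) = 1 + numlen(7929387)
numlen(7929387) = 1 + numlen(792938)
numlen(792938) = 1 + numlen(79293)
numlen(79293) = 1 + numlen(7929)
numlen(7929) = 1 + numlen(792)
numlen(792) = 1 + numlen(79)
numlen(79) = 1 + numlen(7)
numlen(7) = 1  (base case: 7 < 10)
Unwinding: 1 + 1 + 1 + 1 + 1 + 1 + 1 + 1 + 1 = 9

9


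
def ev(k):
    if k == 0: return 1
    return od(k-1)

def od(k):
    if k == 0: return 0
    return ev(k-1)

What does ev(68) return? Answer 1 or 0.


ev(68) = od(67)
od(67) = ev(66)
ev(66) = od(65)
od(65) = ev(64)
ev(64) = od(63)
od(63) = ev(62)
ev(62) = od(61)
od(61) = ev(60)
ev(60) = od(59)
od(59) = ev(58)
ev(58) = od(57)
od(57) = ev(56)
ev(56) = od(55)
od(55) = ev(54)
ev(54) = od(53)
od(53) = ev(52)
ev(52) = od(51)
od(51) = ev(50)
ev(50) = od(49)
od(49) = ev(48)
ev(48) = od(47)
od(47) = ev(46)
ev(46) = od(45)
od(45) = ev(44)
ev(44) = od(43)
od(43) = ev(42)
ev(42) = od(41)
od(41) = ev(40)
ev(40) = od(39)
od(39) = ev(38)
ev(38) = od(37)
od(37) = ev(36)
ev(36) = od(35)
od(35) = ev(34)
ev(34) = od(33)
od(33) = ev(32)
ev(32) = od(31)
od(31) = ev(30)
ev(30) = od(29)
od(29) = ev(28)
ev(28) = od(27)
od(27) = ev(26)
ev(26) = od(25)
od(25) = ev(24)
ev(24) = od(23)
od(23) = ev(22)
ev(22) = od(21)
od(21) = ev(20)
ev(20) = od(19)
od(19) = ev(18)
ev(18) = od(17)
od(17) = ev(16)
ev(16) = od(15)
od(15) = ev(14)
ev(14) = od(13)
od(13) = ev(12)
ev(12) = od(11)
od(11) = ev(10)
ev(10) = od(9)
od(9) = ev(8)
ev(8) = od(7)
od(7) = ev(6)
ev(6) = od(5)
od(5) = ev(4)
ev(4) = od(3)
od(3) = ev(2)
ev(2) = od(1)
od(1) = ev(0)
ev(0) = 1  (base case)
Result: 1

1


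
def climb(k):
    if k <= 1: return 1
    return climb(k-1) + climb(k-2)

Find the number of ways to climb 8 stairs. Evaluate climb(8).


Building up from base cases:
climb(0) = 1
climb(1) = 1
climb(2) = climb(1) + climb(0) = 1 + 1 = 2
climb(3) = climb(2) + climb(1) = 2 + 1 = 3
climb(4) = climb(3) + climb(2) = 3 + 2 = 5
climb(5) = climb(4) + climb(3) = 5 + 3 = 8
climb(6) = climb(5) + climb(4) = 8 + 5 = 13
climb(7) = climb(6) + climb(5) = 13 + 8 = 21
climb(8) = climb(7) + climb(6) = 21 + 13 = 34

34


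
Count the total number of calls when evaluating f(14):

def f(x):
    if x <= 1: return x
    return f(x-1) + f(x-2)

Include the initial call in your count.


Let C(n) = total calls for f(n)
C(0) = 1, C(1) = 1
C(2) = 1 + C(1) + C(0) = 1 + 1 + 1 = 3
C(3) = 1 + C(2) + C(1) = 1 + 3 + 1 = 5
C(4) = 1 + C(3) + C(2) = 1 + 5 + 3 = 9
C(5) = 1 + C(4) + C(3) = 1 + 9 + 5 = 15
C(6) = 1 + C(5) + C(4) = 1 + 15 + 9 = 25
C(7) = 1 + C(6) + C(5) = 1 + 25 + 15 = 41
C(8) = 1 + C(7) + C(6) = 1 + 41 + 25 = 67
C(9) = 1 + C(8) + C(7) = 1 + 67 + 41 = 109
C(10) = 1 + C(9) + C(8) = 1 + 109 + 67 = 177
C(11) = 1 + C(10) + C(9) = 1 + 177 + 109 = 287
C(12) = 1 + C(11) + C(10) = 1 + 287 + 177 = 465
C(13) = 1 + C(12) + C(11) = 1 + 465 + 287 = 753
C(14) = 1 + C(13) + C(12) = 1 + 753 + 465 = 1219

1219


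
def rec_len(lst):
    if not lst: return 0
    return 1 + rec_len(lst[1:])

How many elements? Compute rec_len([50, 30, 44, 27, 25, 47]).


rec_len([50, 30, 44, 27, 25, 47]) = 1 + rec_len([30, 44, 27, 25, 47])
rec_len([30, 44, 27, 25, 47]) = 1 + rec_len([44, 27, 25, 47])
rec_len([44, 27, 25, 47]) = 1 + rec_len([27, 25, 47])
rec_len([27, 25, 47]) = 1 + rec_len([25, 47])
rec_len([25, 47]) = 1 + rec_len([47])
rec_len([47]) = 1 + rec_len([])
rec_len([]) = 0  (base case)
Unwinding: 1 + 1 + 1 + 1 + 1 + 1 + 0 = 6

6


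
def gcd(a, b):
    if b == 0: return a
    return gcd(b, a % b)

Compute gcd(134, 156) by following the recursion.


gcd(134, 156) = gcd(156, 134)
gcd(156, 134) = gcd(134, 22)
gcd(134, 22) = gcd(22, 2)
gcd(22, 2) = gcd(2, 0)
gcd(2, 0) = 2  (base case)

2


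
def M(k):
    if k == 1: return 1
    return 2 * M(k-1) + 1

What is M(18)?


M(18) = 2 * M(17) + 1
M(17) = 2 * M(16) + 1
M(16) = 2 * M(15) + 1
M(15) = 2 * M(14) + 1
M(14) = 2 * M(13) + 1
M(13) = 2 * M(12) + 1
M(12) = 2 * M(11) + 1
M(11) = 2 * M(10) + 1
M(10) = 2 * M(9) + 1
M(9) = 2 * M(8) + 1
M(8) = 2 * M(7) + 1
M(7) = 2 * M(6) + 1
M(6) = 2 * M(5) + 1
M(5) = 2 * M(4) + 1
M(4) = 2 * M(3) + 1
M(3) = 2 * M(2) + 1
M(2) = 2 * M(1) + 1
M(1) = 1  (base case)
M(2) = 2 * 1 + 1 = 3
M(3) = 2 * 3 + 1 = 7
M(4) = 2 * 7 + 1 = 15
M(5) = 2 * 15 + 1 = 31
M(6) = 2 * 31 + 1 = 63
M(7) = 2 * 63 + 1 = 127
M(8) = 2 * 127 + 1 = 255
M(9) = 2 * 255 + 1 = 511
M(10) = 2 * 511 + 1 = 1023
M(11) = 2 * 1023 + 1 = 2047
M(12) = 2 * 2047 + 1 = 4095
M(13) = 2 * 4095 + 1 = 8191
M(14) = 2 * 8191 + 1 = 16383
M(15) = 2 * 16383 + 1 = 32767
M(16) = 2 * 32767 + 1 = 65535
M(17) = 2 * 65535 + 1 = 131071
M(18) = 2 * 131071 + 1 = 262143

262143


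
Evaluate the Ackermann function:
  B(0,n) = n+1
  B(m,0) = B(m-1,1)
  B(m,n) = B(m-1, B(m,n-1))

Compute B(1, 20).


B(1, 20) = B(0, B(1, 19))
  B(1, 19) = B(0, B(1, 18))
    B(1, 18) = B(0, B(1, 17))
      B(1, 17) = B(0, B(1, 16))
        B(1, 16) = B(0, B(1, 15))
          B(1, 15) = B(0, B(1, 14))
          B(1, 14) = B(0, B(1, 13))
          B(1, 13) = B(0, B(1, 12))
          B(1, 12) = B(0, B(1, 11))
          B(1, 11) = B(0, B(1, 10))
          B(1, 10) = B(0, B(1, 9))
          B(1, 9) = B(0, B(1, 8))
          B(1, 8) = B(0, B(1, 7))
          B(1, 7) = B(0, B(1, 6))
          B(1, 6) = B(0, B(1, 5))
          B(1, 5) = B(0, B(1, 4))
          B(1, 4) = B(0, B(1, 3))
          B(1, 3) = B(0, B(1, 2))
          B(1, 2) = B(0, B(1, 1))
          B(1, 1) = B(0, B(1, 0))
          B(1, 0) = B(0, 1)
          B(0, 1) = 2
            = B(0, 2)
          B(0, 2) = 3
            = B(0, 3)
... (trace truncated)
Result: B(1, 20) = 22

22


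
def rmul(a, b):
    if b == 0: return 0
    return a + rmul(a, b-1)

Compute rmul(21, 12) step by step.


rmul(21, 12) = 21 + rmul(21, 11)
rmul(21, 11) = 21 + rmul(21, 10)
rmul(21, 10) = 21 + rmul(21, 9)
rmul(21, 9) = 21 + rmul(21, 8)
rmul(21, 8) = 21 + rmul(21, 7)
rmul(21, 7) = 21 + rmul(21, 6)
rmul(21, 6) = 21 + rmul(21, 5)
rmul(21, 5) = 21 + rmul(21, 4)
rmul(21, 4) = 21 + rmul(21, 3)
rmul(21, 3) = 21 + rmul(21, 2)
rmul(21, 2) = 21 + rmul(21, 1)
rmul(21, 1) = 21 + rmul(21, 0)
rmul(21, 0) = 0  (base case)
Total: 21 + 21 + 21 + 21 + 21 + 21 + 21 + 21 + 21 + 21 + 21 + 21 + 0 = 252

252


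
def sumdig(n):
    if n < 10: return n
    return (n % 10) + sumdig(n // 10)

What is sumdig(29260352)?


sumdig(29260352) = 2 + sumdig(2926035)
sumdig(2926035) = 5 + sumdig(292603)
sumdig(292603) = 3 + sumdig(29260)
sumdig(29260) = 0 + sumdig(2926)
sumdig(2926) = 6 + sumdig(292)
sumdig(292) = 2 + sumdig(29)
sumdig(29) = 9 + sumdig(2)
sumdig(2) = 2  (base case)
Total: 2 + 5 + 3 + 0 + 6 + 2 + 9 + 2 = 29

29


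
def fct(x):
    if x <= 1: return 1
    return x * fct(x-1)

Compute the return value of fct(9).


fct(9)
= 9 * fct(8)
= 9 * 8 * fct(7)
= 9 * 8 * 7 * fct(6)
= 9 * 8 * 7 * 6 * fct(5)
= 9 * 8 * 7 * 6 * 5 * fct(4)
= 9 * 8 * 7 * 6 * 5 * 4 * fct(3)
= 9 * 8 * 7 * 6 * 5 * 4 * 3 * fct(2)
= 9 * 8 * 7 * 6 * 5 * 4 * 3 * 2 * fct(1)
= 9 * 8 * 7 * 6 * 5 * 4 * 3 * 2 * 1
= 362880

362880


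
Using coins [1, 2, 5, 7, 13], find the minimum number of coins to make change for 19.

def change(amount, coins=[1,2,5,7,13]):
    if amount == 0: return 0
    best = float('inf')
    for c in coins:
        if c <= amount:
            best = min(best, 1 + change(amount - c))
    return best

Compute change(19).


Building up with DP:
change(0) = 0
change(1) = min(1+change(0)=1+0=1) = 1
change(2) = min(1+change(1)=1+1=2, 1+change(0)=1+0=1) = 1
change(3) = min(1+change(2)=1+1=2, 1+change(1)=1+1=2) = 2
change(4) = min(1+change(3)=1+2=3, 1+change(2)=1+1=2) = 2
change(5) = min(1+change(4)=1+2=3, 1+change(3)=1+2=3, 1+change(0)=1+0=1) = 1
change(6) = min(1+change(5)=1+1=2, 1+change(4)=1+2=3, 1+change(1)=1+1=2) = 2
change(7) = min(1+change(6)=1+2=3, 1+change(5)=1+1=2, 1+change(2)=1+1=2, 1+change(0)=1+0=1) = 1
change(8) = min(1+change(7)=1+1=2, 1+change(6)=1+2=3, 1+change(3)=1+2=3, 1+change(1)=1+1=2) = 2
change(9) = min(1+change(8)=1+2=3, 1+change(7)=1+1=2, 1+change(4)=1+2=3, 1+change(2)=1+1=2) = 2
change(10) = min(1+change(9)=1+2=3, 1+change(8)=1+2=3, 1+change(5)=1+1=2, 1+change(3)=1+2=3) = 2
change(11) = min(1+change(10)=1+2=3, 1+change(9)=1+2=3, 1+change(6)=1+2=3, 1+change(4)=1+2=3) = 3
change(12) = min(1+change(11)=1+3=4, 1+change(10)=1+2=3, 1+change(7)=1+1=2, 1+change(5)=1+1=2) = 2
change(13) = min(1+change(12)=1+2=3, 1+change(11)=1+3=4, 1+change(8)=1+2=3, 1+change(6)=1+2=3, 1+change(0)=1+0=1) = 1
change(14) = min(1+change(13)=1+1=2, 1+change(12)=1+2=3, 1+change(9)=1+2=3, 1+change(7)=1+1=2, 1+change(1)=1+1=2) = 2
change(15) = min(1+change(14)=1+2=3, 1+change(13)=1+1=2, 1+change(10)=1+2=3, 1+change(8)=1+2=3, 1+change(2)=1+1=2) = 2
change(16) = min(1+change(15)=1+2=3, 1+change(14)=1+2=3, 1+change(11)=1+3=4, 1+change(9)=1+2=3, 1+change(3)=1+2=3) = 3
change(17) = min(1+change(16)=1+3=4, 1+change(15)=1+2=3, 1+change(12)=1+2=3, 1+change(10)=1+2=3, 1+change(4)=1+2=3) = 3
change(18) = min(1+change(17)=1+3=4, 1+change(16)=1+3=4, 1+change(13)=1+1=2, 1+change(11)=1+3=4, 1+change(5)=1+1=2) = 2
change(19) = min(1+change(18)=1+2=3, 1+change(17)=1+3=4, 1+change(14)=1+2=3, 1+change(12)=1+2=3, 1+change(6)=1+2=3) = 3

3


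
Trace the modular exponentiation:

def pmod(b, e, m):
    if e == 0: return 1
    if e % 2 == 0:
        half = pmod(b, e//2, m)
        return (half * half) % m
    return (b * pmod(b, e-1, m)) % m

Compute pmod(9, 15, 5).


pmod(9, 15, 5): e is odd, compute pmod(9, 14, 5)
  pmod(9, 14, 5): e is even, compute pmod(9, 7, 5)
    pmod(9, 7, 5): e is odd, compute pmod(9, 6, 5)
      pmod(9, 6, 5): e is even, compute pmod(9, 3, 5)
        pmod(9, 3, 5): e is odd, compute pmod(9, 2, 5)
          pmod(9, 2, 5): e is even, compute pmod(9, 1, 5)
          pmod(9, 1, 5): e is odd, compute pmod(9, 0, 5)
          pmod(9, 0, 5) = 1
          (9 * 1) % 5 = 4
          half=4, (4*4) % 5 = 1
        (9 * 1) % 5 = 4
      half=4, (4*4) % 5 = 1
    (9 * 1) % 5 = 4
  half=4, (4*4) % 5 = 1
(9 * 1) % 5 = 4

4
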